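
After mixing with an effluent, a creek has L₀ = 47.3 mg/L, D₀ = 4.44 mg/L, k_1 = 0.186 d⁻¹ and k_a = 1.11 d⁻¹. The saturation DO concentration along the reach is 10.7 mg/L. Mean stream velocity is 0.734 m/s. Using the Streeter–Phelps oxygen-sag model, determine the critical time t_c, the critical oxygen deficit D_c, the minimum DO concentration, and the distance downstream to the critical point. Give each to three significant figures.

With k_a/k_1 = 5.968 and 1 − D₀(k_a−k_1)/(k_1 L₀) = 0.5337,
t_c = ln(5.968 × 0.5337) / (1.11 − 0.186) = ln(3.185) / 0.9240 = 1.158/0.9240 = 1.254 d.
L(t_c) = L₀ e^(−k_1 t_c) = 47.3 × 0.7920 = 37.46 mg/L, and at the critical point k_a D_c = k_1 L, so D_c = (0.186/1.11) × 37.46 = 6.277 mg/L.
Minimum DO = C_s − D_c = 10.7 − 6.277 = 4.423 mg/L.
x_c = v t_c = 0.734 m/s × 1.254 d × 86400 s/d = 79510 m ≈ 79.5 km.

t_c ≈ 1.25 d; D_c ≈ 6.28 mg/L; min DO ≈ 4.42 mg/L; x_c ≈ 79.5 km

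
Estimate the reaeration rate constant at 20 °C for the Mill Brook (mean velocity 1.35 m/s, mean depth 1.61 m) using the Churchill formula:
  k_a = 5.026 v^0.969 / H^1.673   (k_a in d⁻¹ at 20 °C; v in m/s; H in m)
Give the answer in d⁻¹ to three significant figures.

k_a = 5.026 × 1.35^0.969 / 1.61^1.673 = 5.026 × 1.337 / 2.218 = 3.030 d⁻¹.

k_a ≈ 3.03 d⁻¹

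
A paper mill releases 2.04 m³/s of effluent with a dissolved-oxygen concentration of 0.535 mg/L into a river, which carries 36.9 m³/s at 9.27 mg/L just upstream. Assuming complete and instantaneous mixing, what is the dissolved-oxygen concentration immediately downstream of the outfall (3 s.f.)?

Flow-weighted mixing: C = (Q_r C_r + Q_w C_w)/(Q_r + Q_w)
= (36.9×9.27 + 2.04×0.535)/(36.9 + 2.04) = 343.2/38.94 = 8.812 mg/L.

8.81 mg/L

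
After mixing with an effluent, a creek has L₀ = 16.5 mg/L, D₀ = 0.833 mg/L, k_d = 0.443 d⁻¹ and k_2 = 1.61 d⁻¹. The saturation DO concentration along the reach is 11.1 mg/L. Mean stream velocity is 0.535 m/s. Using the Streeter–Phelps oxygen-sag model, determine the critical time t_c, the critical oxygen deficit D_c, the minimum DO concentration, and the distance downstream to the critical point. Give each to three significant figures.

t_c ≈ 0.983 d; D_c ≈ 2.94 mg/L; min DO ≈ 8.16 mg/L; x_c ≈ 45.5 km

t_c = [1/(k_2−k_d)] ln[(k_2/k_d)(1 − D₀(k_2−k_d)/(k_d L₀))]
= [1/(1.61−0.443)] ln[(1.61/0.443)(1 − 0.833×1.167/(0.443×16.5))]
= (1/1.167) ln[3.634 × 0.8670] = 0.8569 × ln(3.151) = 0.8569 × 1.148 = 0.9835 d.
D_c = (k_d/k_2) L₀ e^(−k_d t_c) = (0.443/1.61) × 16.5 × e^(−0.443×0.9835) = 0.2752 × 16.5 × 0.6468 = 2.937 mg/L.
Minimum DO = C_s − D_c = 11.1 − 2.937 = 8.163 mg/L.
x_c = v t_c = 0.535 m/s × 0.9835 d × 86400 s/d = 45460 m ≈ 45.5 km.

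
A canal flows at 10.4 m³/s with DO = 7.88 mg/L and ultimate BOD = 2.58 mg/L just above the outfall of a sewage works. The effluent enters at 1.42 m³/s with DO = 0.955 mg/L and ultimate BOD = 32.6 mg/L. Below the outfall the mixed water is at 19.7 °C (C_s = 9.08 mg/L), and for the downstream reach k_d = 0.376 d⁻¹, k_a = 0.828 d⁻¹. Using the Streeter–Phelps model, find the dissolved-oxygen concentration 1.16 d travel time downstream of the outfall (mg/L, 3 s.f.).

DO ≈ 6.94 mg/L

Mixed DO = (10.4×7.88 + 1.42×0.955)/(10.4+1.42) = 83.31/11.82 = 7.048 mg/L.
Mixed L₀ = (10.4×2.58 + 1.42×32.6)/(11.82) = 73.12/11.82 = 6.186 mg/L.
Initial deficit D₀ = C_s − DO₀ = 9.08 − 7.048 = 2.032 mg/L.
D(1.16) = [0.376×6.186/(0.828−0.376)](e^(−0.376×1.16) − e^(−0.828×1.16)) + 2.032 e^(−0.828×1.16)
= 5.146 × (0.6465 − 0.3827) + 2.032 × 0.3827 = 2.135 mg/L.
DO = 9.08 − 2.135 = 6.945 mg/L.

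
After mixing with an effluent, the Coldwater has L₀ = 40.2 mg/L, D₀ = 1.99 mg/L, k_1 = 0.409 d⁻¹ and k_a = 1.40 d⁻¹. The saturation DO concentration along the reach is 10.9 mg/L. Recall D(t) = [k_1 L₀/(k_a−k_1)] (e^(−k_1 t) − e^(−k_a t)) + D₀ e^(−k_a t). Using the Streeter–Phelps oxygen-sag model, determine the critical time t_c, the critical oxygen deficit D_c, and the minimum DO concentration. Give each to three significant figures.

At the critical point dD/dt = 0, so k_1 L₀ e^(−k_1 t) = k_a D. Substituting D(t) from the Streeter–Phelps equation and solving for t gives
t_c = ln[(k_a/k_1)(1 − D₀(k_a−k_1)/(k_1 L₀))] / (k_a−k_1).
Here k_a−k_1 = 0.9910 d⁻¹ and 1 − D₀(k_a−k_1)/(k_1 L₀) = 1 − 1.99×0.9910/(0.409×40.2) = 0.8801, so
t_c = ln(3.423 × 0.8801) / 0.9910 = 1.103 / 0.9910 = 1.113 d.
D_c = (k_1/k_a) L₀ e^(−k_1 t_c) = (0.409/1.40) × 40.2 × e^(−0.409×1.113) = 0.2921 × 40.2 × 0.6344 = 7.450 mg/L.
Minimum DO = C_s − D_c = 10.9 − 7.450 = 3.450 mg/L.

t_c ≈ 1.11 d; D_c ≈ 7.45 mg/L; min DO ≈ 3.45 mg/L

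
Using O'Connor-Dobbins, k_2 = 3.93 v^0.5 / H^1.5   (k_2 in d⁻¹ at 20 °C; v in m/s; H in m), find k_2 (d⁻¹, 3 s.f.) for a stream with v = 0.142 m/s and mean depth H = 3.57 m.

k_2 ≈ 0.220 d⁻¹

k_2 = 3.93 × 0.142^0.5 / 3.57^1.5 = 3.93 × 0.3768 / 6.745 = 0.2196 d⁻¹.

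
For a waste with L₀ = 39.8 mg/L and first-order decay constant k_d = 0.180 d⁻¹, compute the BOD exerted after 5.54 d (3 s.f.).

y ≈ 25.1 mg/L

y_t = L₀(1 − e^(−k_d t)) = 39.8 × (1 − e^(−0.180×5.54))
= 39.8 × (1 − 0.3689) = 39.8 × 0.6311 = 25.12 mg/L.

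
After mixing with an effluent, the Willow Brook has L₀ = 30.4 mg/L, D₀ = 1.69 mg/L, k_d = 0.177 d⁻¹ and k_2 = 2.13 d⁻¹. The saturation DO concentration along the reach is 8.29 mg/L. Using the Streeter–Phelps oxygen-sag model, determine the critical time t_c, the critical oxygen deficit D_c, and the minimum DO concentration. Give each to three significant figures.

t_c ≈ 0.787 d; D_c ≈ 2.20 mg/L; min DO ≈ 6.09 mg/L

At the critical point dD/dt = 0, so k_d L₀ e^(−k_d t) = k_2 D. Substituting D(t) from the Streeter–Phelps equation and solving for t gives
t_c = ln[(k_2/k_d)(1 − D₀(k_2−k_d)/(k_d L₀))] / (k_2−k_d).
Here k_2−k_d = 1.953 d⁻¹ and 1 − D₀(k_2−k_d)/(k_d L₀) = 1 − 1.69×1.953/(0.177×30.4) = 0.3866, so
t_c = ln(12.03 × 0.3866) / 1.953 = 1.537 / 1.953 = 0.7872 d.
D_c = (k_d/k_2) L₀ e^(−k_d t_c) = (0.177/2.13) × 30.4 × e^(−0.177×0.7872) = 0.08310 × 30.4 × 0.8699 = 2.198 mg/L.
Minimum DO = C_s − D_c = 8.29 − 2.198 = 6.092 mg/L.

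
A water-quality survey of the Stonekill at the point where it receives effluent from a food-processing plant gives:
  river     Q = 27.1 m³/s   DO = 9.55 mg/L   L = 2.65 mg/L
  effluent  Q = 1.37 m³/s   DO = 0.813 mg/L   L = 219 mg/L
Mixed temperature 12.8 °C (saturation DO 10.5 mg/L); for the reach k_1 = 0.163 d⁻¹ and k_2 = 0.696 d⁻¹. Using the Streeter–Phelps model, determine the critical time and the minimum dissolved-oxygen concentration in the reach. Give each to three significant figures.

t_c ≈ 1.94 d; minimum DO ≈ 8.27 mg/L

Mixed DO = (27.1×9.55 + 1.37×0.813)/(27.1+1.37) = 259.9/28.47 = 9.130 mg/L.
Mixed L₀ = (27.1×2.65 + 1.37×219)/(28.47) = 371.8/28.47 = 13.06 mg/L.
Initial deficit D₀ = C_s − DO₀ = 10.5 − 9.130 = 1.370 mg/L.
t_c = (1/0.5330) ln[(0.696/0.163)(1 − 1.370×0.5330/(0.163×13.06))] = 1.876 × ln(2.805) = 1.935 d.
D_c = (0.163/0.696) × 13.06 × e^(−0.163×1.935) = 0.2342 × 13.06 × 0.7295 = 2.231 mg/L.
Minimum DO = 10.5 − 2.231 = 8.269 mg/L.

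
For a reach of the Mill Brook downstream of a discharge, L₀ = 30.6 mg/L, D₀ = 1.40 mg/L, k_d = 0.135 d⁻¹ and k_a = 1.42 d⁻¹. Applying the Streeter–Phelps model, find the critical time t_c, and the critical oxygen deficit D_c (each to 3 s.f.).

t_c ≈ 1.39 d; D_c ≈ 2.41 mg/L

At the critical point dD/dt = 0, so k_d L₀ e^(−k_d t) = k_a D. Substituting D(t) from the Streeter–Phelps equation and solving for t gives
t_c = ln[(k_a/k_d)(1 − D₀(k_a−k_d)/(k_d L₀))] / (k_a−k_d).
Here k_a−k_d = 1.285 d⁻¹ and 1 − D₀(k_a−k_d)/(k_d L₀) = 1 − 1.40×1.285/(0.135×30.6) = 0.5645, so
t_c = ln(10.52 × 0.5645) / 1.285 = 1.781 / 1.285 = 1.386 d.
D_c = (k_d/k_a) L₀ e^(−k_d t_c) = (0.135/1.42) × 30.6 × e^(−0.135×1.386) = 0.09507 × 30.6 × 0.8293 = 2.413 mg/L.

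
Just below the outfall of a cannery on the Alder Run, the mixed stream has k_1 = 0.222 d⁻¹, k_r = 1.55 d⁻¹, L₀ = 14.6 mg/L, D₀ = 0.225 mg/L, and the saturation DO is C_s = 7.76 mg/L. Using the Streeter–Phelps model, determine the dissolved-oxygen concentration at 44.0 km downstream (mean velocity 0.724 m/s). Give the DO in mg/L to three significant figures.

DO ≈ 6.42 mg/L

Travel time t = x/v = 44.0 km / (0.724 m/s) = 44000 m / 0.724 m/s = 60770 s = 0.7034 d.
k_1 L₀/(k_r−k_1) = 0.222×14.6/(1.55−0.222) = 3.241/1.328 = 2.441 mg/L.
e^(−k_1 t) = e^(−0.222×0.7034) = 0.8554; e^(−k_r t) = e^(−1.55×0.7034) = 0.3361.
D = 2.441 × (0.8554 − 0.3361) + 0.225 × 0.3361 = 1.267 + 0.07563 = 1.343 mg/L.
DO = C_s − D = 7.76 − 1.343 = 6.417 mg/L.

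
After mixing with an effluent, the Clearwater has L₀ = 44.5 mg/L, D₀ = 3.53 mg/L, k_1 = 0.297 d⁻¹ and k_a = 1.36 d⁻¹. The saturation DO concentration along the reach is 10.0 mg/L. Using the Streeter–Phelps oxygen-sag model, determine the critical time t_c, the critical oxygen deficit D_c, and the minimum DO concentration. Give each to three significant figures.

At the critical point dD/dt = 0, so k_1 L₀ e^(−k_1 t) = k_a D. Substituting D(t) from the Streeter–Phelps equation and solving for t gives
t_c = ln[(k_a/k_1)(1 − D₀(k_a−k_1)/(k_1 L₀))] / (k_a−k_1).
Here k_a−k_1 = 1.063 d⁻¹ and 1 − D₀(k_a−k_1)/(k_1 L₀) = 1 − 3.53×1.063/(0.297×44.5) = 0.7161, so
t_c = ln(4.579 × 0.7161) / 1.063 = 1.188 / 1.063 = 1.117 d.
D_c = (k_1/k_a) L₀ e^(−k_1 t_c) = (0.297/1.36) × 44.5 × e^(−0.297×1.117) = 0.2184 × 44.5 × 0.7176 = 6.974 mg/L.
Minimum DO = C_s − D_c = 10.0 − 6.974 = 3.026 mg/L.

t_c ≈ 1.12 d; D_c ≈ 6.97 mg/L; min DO ≈ 3.03 mg/L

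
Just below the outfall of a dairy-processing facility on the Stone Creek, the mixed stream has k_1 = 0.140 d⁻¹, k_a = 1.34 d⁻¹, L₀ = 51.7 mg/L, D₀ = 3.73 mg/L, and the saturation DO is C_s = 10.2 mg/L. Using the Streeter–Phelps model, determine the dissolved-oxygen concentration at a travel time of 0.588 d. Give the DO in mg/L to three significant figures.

k_1 L₀/(k_a−k_1) = 0.140×51.7/(1.34−0.140) = 7.238/1.200 = 6.032 mg/L.
e^(−k_1 t) = e^(−0.140×0.5880) = 0.9210; e^(−k_a t) = e^(−1.34×0.5880) = 0.4548.
D = 6.032 × (0.9210 − 0.4548) + 3.73 × 0.4548 = 2.812 + 1.696 = 4.508 mg/L.
DO = C_s − D = 10.2 − 4.508 = 5.692 mg/L.

DO ≈ 5.69 mg/L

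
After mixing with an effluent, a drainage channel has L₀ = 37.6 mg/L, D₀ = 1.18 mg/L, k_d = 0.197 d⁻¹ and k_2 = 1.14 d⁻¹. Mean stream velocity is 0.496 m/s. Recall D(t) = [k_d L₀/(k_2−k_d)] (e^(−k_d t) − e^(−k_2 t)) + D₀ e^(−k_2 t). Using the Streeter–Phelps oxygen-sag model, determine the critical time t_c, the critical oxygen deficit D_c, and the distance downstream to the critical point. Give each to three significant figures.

t_c ≈ 1.69 d; D_c ≈ 4.66 mg/L; x_c ≈ 72.4 km

With k_2/k_d = 5.787 and 1 − D₀(k_2−k_d)/(k_d L₀) = 0.8498,
t_c = ln(5.787 × 0.8498) / (1.14 − 0.197) = ln(4.917) / 0.9430 = 1.593/0.9430 = 1.689 d.
D_c = (k_d/k_2) L₀ e^(−k_d t_c) = (0.197/1.14) × 37.6 × e^(−0.197×1.689) = 0.1728 × 37.6 × 0.7170 = 4.658 mg/L.
x_c = v t_c = 0.496 m/s × 1.689 d × 86400 s/d = 72380 m ≈ 72.4 km.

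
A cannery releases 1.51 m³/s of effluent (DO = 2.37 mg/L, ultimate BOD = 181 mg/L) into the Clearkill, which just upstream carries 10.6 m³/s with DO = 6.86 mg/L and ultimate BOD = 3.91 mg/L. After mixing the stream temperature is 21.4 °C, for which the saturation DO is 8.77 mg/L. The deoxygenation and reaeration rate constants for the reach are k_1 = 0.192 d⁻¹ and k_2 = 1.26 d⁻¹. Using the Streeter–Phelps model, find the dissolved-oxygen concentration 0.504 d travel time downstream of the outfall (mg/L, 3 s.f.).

DO ≈ 5.70 mg/L

Mixed DO = (10.6×6.86 + 1.51×2.37)/(10.6+1.51) = 76.29/12.11 = 6.300 mg/L.
Mixed L₀ = (10.6×3.91 + 1.51×181)/(12.11) = 314.8/12.11 = 25.99 mg/L.
Initial deficit D₀ = C_s − DO₀ = 8.77 − 6.300 = 2.470 mg/L.
D(0.504) = [0.192×25.99/(1.26−0.192)](e^(−0.192×0.504) − e^(−1.26×0.504)) + 2.470 e^(−1.26×0.504)
= 4.673 × (0.9078 − 0.5299) + 2.470 × 0.5299 = 3.074 mg/L.
DO = 8.77 − 3.074 = 5.696 mg/L.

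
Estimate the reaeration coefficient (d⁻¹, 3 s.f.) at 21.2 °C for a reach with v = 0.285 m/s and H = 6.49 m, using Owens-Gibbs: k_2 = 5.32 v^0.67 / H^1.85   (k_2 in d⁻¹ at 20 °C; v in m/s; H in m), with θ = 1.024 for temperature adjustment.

k_2(20) = 5.32 × 0.285^0.67 / 6.49^1.85 = 5.32 × 0.4313 / 31.82 = 0.07211 d⁻¹.
k_2(21.2) = 0.07211 × 1.024^(21.2−20) = 0.07211 × 1.029 = 0.07419 d⁻¹.

k_2 ≈ 0.0742 d⁻¹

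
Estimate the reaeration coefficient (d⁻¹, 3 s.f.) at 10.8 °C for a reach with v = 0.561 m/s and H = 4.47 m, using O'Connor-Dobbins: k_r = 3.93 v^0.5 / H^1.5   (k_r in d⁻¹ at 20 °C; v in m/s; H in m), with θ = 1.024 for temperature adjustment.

k_r ≈ 0.250 d⁻¹

k_r(20) = 3.93 × 0.561^0.5 / 4.47^1.5 = 3.93 × 0.7490 / 9.451 = 0.3115 d⁻¹.
k_r(10.8) = 0.3115 × 1.024^(10.8−20) = 0.3115 × 0.8040 = 0.2504 d⁻¹.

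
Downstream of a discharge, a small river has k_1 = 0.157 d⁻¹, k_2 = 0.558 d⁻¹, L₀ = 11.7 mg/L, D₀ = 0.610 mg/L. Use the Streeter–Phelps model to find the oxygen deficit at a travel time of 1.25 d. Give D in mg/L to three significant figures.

D ≈ 1.79 mg/L

k_1 L₀/(k_2−k_1) = 0.157×11.7/(0.558−0.157) = 1.837/0.4010 = 4.581 mg/L.
e^(−k_1 t) = e^(−0.157×1.250) = 0.8218; e^(−k_2 t) = e^(−0.558×1.250) = 0.4978.
D = 4.581 × (0.8218 − 0.4978) + 0.610 × 0.4978 = 1.484 + 0.3037 = 1.788 mg/L.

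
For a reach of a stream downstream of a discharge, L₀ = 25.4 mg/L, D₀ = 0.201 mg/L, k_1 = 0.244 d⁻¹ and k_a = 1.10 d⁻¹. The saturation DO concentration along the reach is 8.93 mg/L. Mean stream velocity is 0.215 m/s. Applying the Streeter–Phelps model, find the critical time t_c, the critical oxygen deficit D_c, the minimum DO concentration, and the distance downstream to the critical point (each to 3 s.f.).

At the critical point dD/dt = 0, so k_1 L₀ e^(−k_1 t) = k_a D. Substituting D(t) from the Streeter–Phelps equation and solving for t gives
t_c = ln[(k_a/k_1)(1 − D₀(k_a−k_1)/(k_1 L₀))] / (k_a−k_1).
Here k_a−k_1 = 0.8560 d⁻¹ and 1 − D₀(k_a−k_1)/(k_1 L₀) = 1 − 0.201×0.8560/(0.244×25.4) = 0.9722, so
t_c = ln(4.508 × 0.9722) / 0.8560 = 1.478 / 0.8560 = 1.726 d.
L(t_c) = L₀ e^(−k_1 t_c) = 25.4 × 0.6562 = 16.67 mg/L, and at the critical point k_a D_c = k_1 L, so D_c = (0.244/1.10) × 16.67 = 3.697 mg/L.
Minimum DO = C_s − D_c = 8.93 − 3.697 = 5.233 mg/L.
x_c = v t_c = 0.215 m/s × 1.726 d × 86400 s/d = 32070 m ≈ 32.1 km.

t_c ≈ 1.73 d; D_c ≈ 3.70 mg/L; min DO ≈ 5.23 mg/L; x_c ≈ 32.1 km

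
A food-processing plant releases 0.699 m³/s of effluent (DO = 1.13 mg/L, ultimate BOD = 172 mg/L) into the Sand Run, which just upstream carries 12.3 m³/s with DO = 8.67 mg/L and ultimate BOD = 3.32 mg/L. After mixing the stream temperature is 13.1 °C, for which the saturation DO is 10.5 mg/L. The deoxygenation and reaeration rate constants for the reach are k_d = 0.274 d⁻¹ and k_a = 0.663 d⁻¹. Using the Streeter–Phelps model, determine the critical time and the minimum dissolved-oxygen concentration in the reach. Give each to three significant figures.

Mixed DO = (12.3×8.67 + 0.699×1.13)/(12.3+0.699) = 107.4/13.00 = 8.265 mg/L.
Mixed L₀ = (12.3×3.32 + 0.699×172)/(13.00) = 161.1/13.00 = 12.39 mg/L.
Initial deficit D₀ = C_s − DO₀ = 10.5 − 8.265 = 2.235 mg/L.
t_c = (1/0.3890) ln[(0.663/0.274)(1 − 2.235×0.3890/(0.274×12.39))] = 2.571 × ln(1.800) = 1.511 d.
D_c = (0.274/0.663) × 12.39 × e^(−0.274×1.511) = 0.4133 × 12.39 × 0.6610 = 3.385 mg/L.
Minimum DO = 10.5 − 3.385 = 7.115 mg/L.

t_c ≈ 1.51 d; minimum DO ≈ 7.12 mg/L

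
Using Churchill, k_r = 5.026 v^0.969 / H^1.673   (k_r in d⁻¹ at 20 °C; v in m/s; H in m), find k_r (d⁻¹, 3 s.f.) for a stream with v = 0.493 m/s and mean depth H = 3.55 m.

k_r ≈ 0.304 d⁻¹

k_r = 5.026 × 0.493^0.969 / 3.55^1.673 = 5.026 × 0.5039 / 8.328 = 0.3041 d⁻¹.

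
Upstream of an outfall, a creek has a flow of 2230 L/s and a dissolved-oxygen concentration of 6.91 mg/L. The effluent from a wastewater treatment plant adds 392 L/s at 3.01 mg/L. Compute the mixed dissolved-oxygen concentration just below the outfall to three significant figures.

6.33 mg/L

Flow-weighted mixing: C = (Q_r C_r + Q_w C_w)/(Q_r + Q_w)
= (2230×6.91 + 392×3.01)/(2230 + 392) = 16590/2622 = 6.327 mg/L.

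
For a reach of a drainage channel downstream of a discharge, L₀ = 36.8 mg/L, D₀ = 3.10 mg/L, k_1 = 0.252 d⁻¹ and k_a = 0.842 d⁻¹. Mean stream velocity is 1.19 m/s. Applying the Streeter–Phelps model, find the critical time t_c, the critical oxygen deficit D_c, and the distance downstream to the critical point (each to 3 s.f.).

t_c ≈ 1.67 d; D_c ≈ 7.23 mg/L; x_c ≈ 172 km

With k_a/k_1 = 3.341 and 1 − D₀(k_a−k_1)/(k_1 L₀) = 0.8028,
t_c = ln(3.341 × 0.8028) / (0.842 − 0.252) = ln(2.682) / 0.5900 = 0.9867/0.5900 = 1.672 d.
D_c = (k_1/k_a) L₀ e^(−k_1 t_c) = (0.252/0.842) × 36.8 × e^(−0.252×1.672) = 0.2993 × 36.8 × 0.6561 = 7.226 mg/L.
x_c = v t_c = 1.19 m/s × 1.672 d × 86400 s/d = 171900 m ≈ 172 km.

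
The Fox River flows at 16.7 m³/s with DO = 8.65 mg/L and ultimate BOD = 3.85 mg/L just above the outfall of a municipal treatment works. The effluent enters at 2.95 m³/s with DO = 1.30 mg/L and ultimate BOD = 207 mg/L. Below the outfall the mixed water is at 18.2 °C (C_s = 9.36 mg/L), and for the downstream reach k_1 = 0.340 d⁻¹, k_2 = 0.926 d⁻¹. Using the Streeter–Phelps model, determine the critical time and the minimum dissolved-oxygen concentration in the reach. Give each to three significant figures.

Mixed DO = (16.7×8.65 + 2.95×1.30)/(16.7+2.95) = 148.3/19.65 = 7.547 mg/L.
Mixed L₀ = (16.7×3.85 + 2.95×207)/(19.65) = 674.9/19.65 = 34.35 mg/L.
Initial deficit D₀ = C_s − DO₀ = 9.36 − 7.547 = 1.813 mg/L.
t_c = (1/0.5860) ln[(0.926/0.340)(1 − 1.813×0.5860/(0.340×34.35))] = 1.706 × ln(2.476) = 1.547 d.
D_c = (0.340/0.926) × 34.35 × e^(−0.340×1.547) = 0.3672 × 34.35 × 0.5910 = 7.453 mg/L.
Minimum DO = 9.36 − 7.453 = 1.907 mg/L.

t_c ≈ 1.55 d; minimum DO ≈ 1.91 mg/L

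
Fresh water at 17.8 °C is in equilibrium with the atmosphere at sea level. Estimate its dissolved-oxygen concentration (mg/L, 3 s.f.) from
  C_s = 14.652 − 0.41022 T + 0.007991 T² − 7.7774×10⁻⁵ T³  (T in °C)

C_s = 14.652 − 0.41022×17.8 + 0.007991×17.8² − 7.7774×10⁻⁵×17.8³ = 9.443 mg/L.

C_s ≈ 9.44 mg/L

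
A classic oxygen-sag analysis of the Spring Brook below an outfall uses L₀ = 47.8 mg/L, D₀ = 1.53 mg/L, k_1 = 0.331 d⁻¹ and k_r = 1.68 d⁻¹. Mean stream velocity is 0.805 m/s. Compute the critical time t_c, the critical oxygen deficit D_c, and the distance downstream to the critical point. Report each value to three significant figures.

t_c = [1/(k_r−k_1)] ln[(k_r/k_1)(1 − D₀(k_r−k_1)/(k_1 L₀))]
= [1/(1.68−0.331)] ln[(1.68/0.331)(1 − 1.53×1.349/(0.331×47.8))]
= (1/1.349) ln[5.076 × 0.8695] = 0.7413 × ln(4.413) = 0.7413 × 1.485 = 1.101 d.
D_c = (k_1/k_r) L₀ e^(−k_1 t_c) = (0.331/1.68) × 47.8 × e^(−0.331×1.101) = 0.1970 × 47.8 × 0.6947 = 6.542 mg/L.
x_c = v t_c = 0.805 m/s × 1.101 d × 86400 s/d = 76550 m ≈ 76.5 km.

t_c ≈ 1.10 d; D_c ≈ 6.54 mg/L; x_c ≈ 76.5 km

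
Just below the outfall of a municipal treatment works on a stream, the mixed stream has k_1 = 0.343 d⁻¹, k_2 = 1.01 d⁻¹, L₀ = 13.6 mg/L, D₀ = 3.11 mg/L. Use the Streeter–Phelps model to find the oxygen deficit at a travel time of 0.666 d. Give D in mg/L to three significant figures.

D ≈ 3.58 mg/L

k_1 L₀/(k_2−k_1) = 0.343×13.6/(1.01−0.343) = 4.665/0.6670 = 6.994 mg/L.
e^(−k_1 t) = e^(−0.343×0.6660) = 0.7958; e^(−k_2 t) = e^(−1.01×0.6660) = 0.5103.
D = 6.994 × (0.7958 − 0.5103) + 3.11 × 0.5103 = 1.996 + 1.587 = 3.583 mg/L.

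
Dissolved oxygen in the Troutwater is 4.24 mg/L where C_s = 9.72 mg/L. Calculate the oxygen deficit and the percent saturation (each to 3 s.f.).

D = C_s − C = 9.72 − 4.24 = 5.48 mg/L.
% saturation = 4.24/9.72 × 100 = 43.6 %.

D ≈ 5.48 mg/L; 43.6 % saturation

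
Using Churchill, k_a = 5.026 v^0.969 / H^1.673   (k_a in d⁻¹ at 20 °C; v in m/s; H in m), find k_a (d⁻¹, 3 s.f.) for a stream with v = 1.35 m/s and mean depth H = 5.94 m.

k_a ≈ 0.341 d⁻¹

k_a = 5.026 × 1.35^0.969 / 5.94^1.673 = 5.026 × 1.337 / 19.70 = 0.3412 d⁻¹.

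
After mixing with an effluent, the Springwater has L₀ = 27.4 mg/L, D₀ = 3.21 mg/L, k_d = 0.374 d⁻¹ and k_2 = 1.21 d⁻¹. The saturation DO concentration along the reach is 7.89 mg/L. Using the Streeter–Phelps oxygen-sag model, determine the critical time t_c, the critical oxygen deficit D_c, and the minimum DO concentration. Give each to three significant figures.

t_c ≈ 1.04 d; D_c ≈ 5.74 mg/L; min DO ≈ 2.15 mg/L

At the critical point dD/dt = 0, so k_d L₀ e^(−k_d t) = k_2 D. Substituting D(t) from the Streeter–Phelps equation and solving for t gives
t_c = ln[(k_2/k_d)(1 − D₀(k_2−k_d)/(k_d L₀))] / (k_2−k_d).
Here k_2−k_d = 0.8360 d⁻¹ and 1 − D₀(k_2−k_d)/(k_d L₀) = 1 − 3.21×0.8360/(0.374×27.4) = 0.7381, so
t_c = ln(3.235 × 0.7381) / 0.8360 = 0.8705 / 0.8360 = 1.041 d.
D_c = (k_d/k_2) L₀ e^(−k_d t_c) = (0.374/1.21) × 27.4 × e^(−0.374×1.041) = 0.3091 × 27.4 × 0.6774 = 5.737 mg/L.
Minimum DO = C_s − D_c = 7.89 − 5.737 = 2.153 mg/L.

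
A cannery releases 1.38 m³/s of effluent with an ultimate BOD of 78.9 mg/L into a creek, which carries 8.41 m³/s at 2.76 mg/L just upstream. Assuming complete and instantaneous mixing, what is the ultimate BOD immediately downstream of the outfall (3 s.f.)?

Flow-weighted mixing: C = (Q_r C_r + Q_w C_w)/(Q_r + Q_w)
= (8.41×2.76 + 1.38×78.9)/(8.41 + 1.38) = 132.1/9.790 = 13.49 mg/L.

13.5 mg/L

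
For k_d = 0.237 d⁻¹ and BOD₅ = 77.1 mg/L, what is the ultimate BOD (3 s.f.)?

L₀ ≈ 111 mg/L

BOD₅ = L₀(1 − e^(−5k_d)) ⇒ L₀ = BOD₅ / (1 − e^(−5×0.237))
= 77.1 / (1 − 0.3057) = 77.1 / 0.6943 = 111.1 mg/L.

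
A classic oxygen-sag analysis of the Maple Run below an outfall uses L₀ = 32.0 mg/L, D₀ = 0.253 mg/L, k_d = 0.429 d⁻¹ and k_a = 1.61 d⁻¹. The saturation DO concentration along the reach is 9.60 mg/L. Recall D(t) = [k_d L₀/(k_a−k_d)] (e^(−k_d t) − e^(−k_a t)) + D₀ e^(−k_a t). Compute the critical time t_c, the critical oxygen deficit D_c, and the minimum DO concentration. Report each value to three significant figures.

t_c = [1/(k_a−k_d)] ln[(k_a/k_d)(1 − D₀(k_a−k_d)/(k_d L₀))]
= [1/(1.61−0.429)] ln[(1.61/0.429)(1 − 0.253×1.181/(0.429×32.0))]
= (1/1.181) ln[3.753 × 0.9782] = 0.8467 × ln(3.671) = 0.8467 × 1.301 = 1.101 d.
D_c = (k_d/k_a) L₀ e^(−k_d t_c) = (0.429/1.61) × 32.0 × e^(−0.429×1.101) = 0.2665 × 32.0 × 0.6235 = 5.316 mg/L.
Minimum DO = C_s − D_c = 9.60 − 5.316 = 4.284 mg/L.

t_c ≈ 1.10 d; D_c ≈ 5.32 mg/L; min DO ≈ 4.28 mg/L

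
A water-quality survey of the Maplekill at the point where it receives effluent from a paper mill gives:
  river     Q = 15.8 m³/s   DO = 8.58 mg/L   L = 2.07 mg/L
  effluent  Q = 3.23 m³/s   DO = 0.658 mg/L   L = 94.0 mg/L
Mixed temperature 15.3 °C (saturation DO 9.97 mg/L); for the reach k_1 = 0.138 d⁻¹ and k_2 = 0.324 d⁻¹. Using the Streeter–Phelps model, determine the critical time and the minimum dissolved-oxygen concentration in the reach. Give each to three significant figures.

Mixed DO = (15.8×8.58 + 3.23×0.658)/(15.8+3.23) = 137.7/19.03 = 7.235 mg/L.
Mixed L₀ = (15.8×2.07 + 3.23×94.0)/(19.03) = 336.3/19.03 = 17.67 mg/L.
Initial deficit D₀ = C_s − DO₀ = 9.97 − 7.235 = 2.735 mg/L.
t_c = (1/0.1860) ln[(0.324/0.138)(1 − 2.735×0.1860/(0.138×17.67))] = 5.376 × ln(1.858) = 3.331 d.
D_c = (0.138/0.324) × 17.67 × e^(−0.138×3.331) = 0.4259 × 17.67 × 0.6315 = 4.753 mg/L.
Minimum DO = 9.97 − 4.753 = 5.217 mg/L.

t_c ≈ 3.33 d; minimum DO ≈ 5.22 mg/L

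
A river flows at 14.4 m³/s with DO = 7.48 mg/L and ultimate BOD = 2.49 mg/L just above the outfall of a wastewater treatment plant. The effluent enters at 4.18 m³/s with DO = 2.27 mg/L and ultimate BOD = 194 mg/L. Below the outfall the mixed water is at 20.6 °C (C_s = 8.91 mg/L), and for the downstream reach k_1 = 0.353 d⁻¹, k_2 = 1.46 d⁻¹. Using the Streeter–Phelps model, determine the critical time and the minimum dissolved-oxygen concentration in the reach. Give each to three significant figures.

t_c ≈ 1.10 d; minimum DO ≈ 1.45 mg/L

Mixed DO = (14.4×7.48 + 4.18×2.27)/(14.4+4.18) = 117.2/18.58 = 6.308 mg/L.
Mixed L₀ = (14.4×2.49 + 4.18×194)/(18.58) = 846.8/18.58 = 45.57 mg/L.
Initial deficit D₀ = C_s − DO₀ = 8.91 − 6.308 = 2.602 mg/L.
t_c = (1/1.107) ln[(1.46/0.353)(1 − 2.602×1.107/(0.353×45.57))] = 0.9033 × ln(3.395) = 1.104 d.
D_c = (0.353/1.46) × 45.57 × e^(−0.353×1.104) = 0.2418 × 45.57 × 0.6772 = 7.462 mg/L.
Minimum DO = 8.91 − 7.462 = 1.448 mg/L.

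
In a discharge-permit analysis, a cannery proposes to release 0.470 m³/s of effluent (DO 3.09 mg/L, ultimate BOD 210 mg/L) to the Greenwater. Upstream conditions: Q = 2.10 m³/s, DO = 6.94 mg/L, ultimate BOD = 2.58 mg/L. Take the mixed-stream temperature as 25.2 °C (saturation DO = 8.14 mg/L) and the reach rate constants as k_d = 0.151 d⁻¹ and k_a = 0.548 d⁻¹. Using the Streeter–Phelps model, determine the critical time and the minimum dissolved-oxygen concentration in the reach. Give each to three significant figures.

Mixed DO = (2.10×6.94 + 0.470×3.09)/(2.10+0.470) = 16.03/2.570 = 6.236 mg/L.
Mixed L₀ = (2.10×2.58 + 0.470×210)/(2.570) = 104.1/2.570 = 40.51 mg/L.
Initial deficit D₀ = C_s − DO₀ = 8.14 − 6.236 = 1.904 mg/L.
t_c = (1/0.3970) ln[(0.548/0.151)(1 − 1.904×0.3970/(0.151×40.51))] = 2.519 × ln(3.181) = 2.915 d.
D_c = (0.151/0.548) × 40.51 × e^(−0.151×2.915) = 0.2755 × 40.51 × 0.6440 = 7.189 mg/L.
Minimum DO = 8.14 − 7.189 = 0.9512 mg/L.

t_c ≈ 2.91 d; minimum DO ≈ 0.951 mg/L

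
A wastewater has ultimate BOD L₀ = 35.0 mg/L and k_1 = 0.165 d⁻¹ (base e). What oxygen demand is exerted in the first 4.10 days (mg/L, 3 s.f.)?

y ≈ 17.2 mg/L

y_t = L₀(1 − e^(−k_1 t)) = 35.0 × (1 − e^(−0.165×4.10))
= 35.0 × (1 − 0.5084) = 35.0 × 0.4916 = 17.21 mg/L.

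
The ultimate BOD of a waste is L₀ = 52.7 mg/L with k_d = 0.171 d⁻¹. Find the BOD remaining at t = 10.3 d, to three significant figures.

L ≈ 9.05 mg/L

L_t = L₀ e^(−k_d t) = 52.7 × e^(−0.171×10.3) = 52.7 × 0.1718 = 9.055 mg/L.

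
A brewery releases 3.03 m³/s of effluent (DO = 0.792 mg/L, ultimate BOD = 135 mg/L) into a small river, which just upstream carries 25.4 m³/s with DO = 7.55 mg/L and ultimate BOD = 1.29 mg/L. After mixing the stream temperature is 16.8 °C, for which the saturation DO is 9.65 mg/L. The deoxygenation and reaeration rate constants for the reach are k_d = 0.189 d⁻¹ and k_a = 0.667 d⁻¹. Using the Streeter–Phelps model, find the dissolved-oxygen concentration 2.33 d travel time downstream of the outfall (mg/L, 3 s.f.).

DO ≈ 6.40 mg/L

Mixed DO = (25.4×7.55 + 3.03×0.792)/(25.4+3.03) = 194.2/28.43 = 6.830 mg/L.
Mixed L₀ = (25.4×1.29 + 3.03×135)/(28.43) = 441.8/28.43 = 15.54 mg/L.
Initial deficit D₀ = C_s − DO₀ = 9.65 − 6.830 = 2.820 mg/L.
D(2.33) = [0.189×15.54/(0.667−0.189)](e^(−0.189×2.33) − e^(−0.667×2.33)) + 2.820 e^(−0.667×2.33)
= 6.145 × (0.6438 − 0.2114) + 2.820 × 0.2114 = 3.253 mg/L.
DO = 9.65 − 3.253 = 6.397 mg/L.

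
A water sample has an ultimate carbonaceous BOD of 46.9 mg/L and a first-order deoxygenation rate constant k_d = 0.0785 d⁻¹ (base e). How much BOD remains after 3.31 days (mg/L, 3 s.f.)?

L_t = L₀ e^(−k_d t) = 46.9 × e^(−0.0785×3.31) = 46.9 × 0.7712 = 36.17 mg/L.

L ≈ 36.2 mg/L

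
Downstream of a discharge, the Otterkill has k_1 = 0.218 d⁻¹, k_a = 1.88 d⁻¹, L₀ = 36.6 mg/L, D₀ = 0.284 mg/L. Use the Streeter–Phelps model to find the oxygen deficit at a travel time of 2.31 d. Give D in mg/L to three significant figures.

D ≈ 2.84 mg/L

k_1 L₀/(k_a−k_1) = 0.218×36.6/(1.88−0.218) = 7.979/1.662 = 4.801 mg/L.
e^(−k_1 t) = e^(−0.218×2.310) = 0.6044; e^(−k_a t) = e^(−1.88×2.310) = 0.01300.
D = 4.801 × (0.6044 − 0.01300) + 0.284 × 0.01300 = 2.839 + 0.003692 = 2.843 mg/L.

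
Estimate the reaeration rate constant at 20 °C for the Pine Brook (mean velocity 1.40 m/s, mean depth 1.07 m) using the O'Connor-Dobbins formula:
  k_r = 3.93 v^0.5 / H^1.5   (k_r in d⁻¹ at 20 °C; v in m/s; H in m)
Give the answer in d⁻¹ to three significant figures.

k_r = 3.93 × 1.40^0.5 / 1.07^1.5 = 3.93 × 1.183 / 1.107 = 4.201 d⁻¹.

k_r ≈ 4.20 d⁻¹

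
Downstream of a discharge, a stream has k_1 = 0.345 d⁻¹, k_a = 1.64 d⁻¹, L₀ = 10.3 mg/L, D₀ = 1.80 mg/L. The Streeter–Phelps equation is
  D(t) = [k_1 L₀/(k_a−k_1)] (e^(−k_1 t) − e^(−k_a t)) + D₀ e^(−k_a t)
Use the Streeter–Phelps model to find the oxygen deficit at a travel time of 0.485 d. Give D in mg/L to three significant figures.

k_1 L₀/(k_a−k_1) = 0.345×10.3/(1.64−0.345) = 3.554/1.295 = 2.744 mg/L.
e^(−k_1 t) = e^(−0.345×0.4850) = 0.8459; e^(−k_a t) = e^(−1.64×0.4850) = 0.4514.
D = 2.744 × (0.8459 − 0.4514) + 1.80 × 0.4514 = 1.083 + 0.8125 = 1.895 mg/L.

D ≈ 1.90 mg/L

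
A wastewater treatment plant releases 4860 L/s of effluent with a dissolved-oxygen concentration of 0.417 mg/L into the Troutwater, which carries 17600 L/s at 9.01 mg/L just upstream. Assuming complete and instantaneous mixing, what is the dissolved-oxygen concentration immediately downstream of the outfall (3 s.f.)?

Flow-weighted mixing: C = (Q_r C_r + Q_w C_w)/(Q_r + Q_w)
= (17600×9.01 + 4860×0.417)/(17600 + 4860) = 160600/22460 = 7.151 mg/L.

7.15 mg/L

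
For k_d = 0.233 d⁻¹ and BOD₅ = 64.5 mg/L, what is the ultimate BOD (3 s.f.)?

L₀ ≈ 93.7 mg/L

BOD₅ = L₀(1 − e^(−5k_d)) ⇒ L₀ = BOD₅ / (1 − e^(−5×0.233))
= 64.5 / (1 − 0.3119) = 64.5 / 0.6881 = 93.74 mg/L.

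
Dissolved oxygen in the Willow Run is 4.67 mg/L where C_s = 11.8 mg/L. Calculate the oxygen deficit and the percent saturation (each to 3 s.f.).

D ≈ 7.13 mg/L; 39.6 % saturation

D = C_s − C = 11.8 − 4.67 = 7.13 mg/L.
% saturation = 4.67/11.8 × 100 = 39.6 %.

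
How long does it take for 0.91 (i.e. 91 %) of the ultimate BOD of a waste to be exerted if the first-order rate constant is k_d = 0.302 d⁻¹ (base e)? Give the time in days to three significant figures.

y/L₀ = 1 − e^(−k_d t) = 0.91 ⇒ e^(−k_d t) = 0.0900
t = −ln(0.0900) / 0.302 = 2.408 / 0.302 = 7.973 d.

t ≈ 7.97 d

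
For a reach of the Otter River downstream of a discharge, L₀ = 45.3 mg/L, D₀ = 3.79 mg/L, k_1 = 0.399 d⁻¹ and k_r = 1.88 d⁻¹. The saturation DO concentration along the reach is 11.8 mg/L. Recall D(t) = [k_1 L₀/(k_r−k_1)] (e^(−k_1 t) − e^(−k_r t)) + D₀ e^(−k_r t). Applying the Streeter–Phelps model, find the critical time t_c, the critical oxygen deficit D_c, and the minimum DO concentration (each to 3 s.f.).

At the critical point dD/dt = 0, so k_1 L₀ e^(−k_1 t) = k_r D. Substituting D(t) from the Streeter–Phelps equation and solving for t gives
t_c = ln[(k_r/k_1)(1 − D₀(k_r−k_1)/(k_1 L₀))] / (k_r−k_1).
Here k_r−k_1 = 1.481 d⁻¹ and 1 − D₀(k_r−k_1)/(k_1 L₀) = 1 − 3.79×1.481/(0.399×45.3) = 0.6895, so
t_c = ln(4.712 × 0.6895) / 1.481 = 1.178 / 1.481 = 0.7956 d.
L(t_c) = L₀ e^(−k_1 t_c) = 45.3 × 0.7280 = 32.98 mg/L, and at the critical point k_r D_c = k_1 L, so D_c = (0.399/1.88) × 32.98 = 6.999 mg/L.
Minimum DO = C_s − D_c = 11.8 − 6.999 = 4.801 mg/L.

t_c ≈ 0.796 d; D_c ≈ 7.00 mg/L; min DO ≈ 4.80 mg/L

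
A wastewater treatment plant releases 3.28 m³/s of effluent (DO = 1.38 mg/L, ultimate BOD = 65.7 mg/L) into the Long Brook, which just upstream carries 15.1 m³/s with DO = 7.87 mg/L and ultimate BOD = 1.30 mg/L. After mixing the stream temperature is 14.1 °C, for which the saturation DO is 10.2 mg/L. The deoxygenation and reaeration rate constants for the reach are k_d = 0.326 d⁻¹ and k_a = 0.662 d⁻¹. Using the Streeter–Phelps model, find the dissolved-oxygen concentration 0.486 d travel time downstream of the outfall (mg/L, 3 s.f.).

DO ≈ 6.08 mg/L

Mixed DO = (15.1×7.87 + 3.28×1.38)/(15.1+3.28) = 123.4/18.38 = 6.712 mg/L.
Mixed L₀ = (15.1×1.30 + 3.28×65.7)/(18.38) = 235.1/18.38 = 12.79 mg/L.
Initial deficit D₀ = C_s − DO₀ = 10.2 − 6.712 = 3.488 mg/L.
D(0.486) = [0.326×12.79/(0.662−0.326)](e^(−0.326×0.486) − e^(−0.662×0.486)) + 3.488 e^(−0.662×0.486)
= 12.41 × (0.8535 − 0.7249) + 3.488 × 0.7249 = 4.125 mg/L.
DO = 10.2 − 4.125 = 6.075 mg/L.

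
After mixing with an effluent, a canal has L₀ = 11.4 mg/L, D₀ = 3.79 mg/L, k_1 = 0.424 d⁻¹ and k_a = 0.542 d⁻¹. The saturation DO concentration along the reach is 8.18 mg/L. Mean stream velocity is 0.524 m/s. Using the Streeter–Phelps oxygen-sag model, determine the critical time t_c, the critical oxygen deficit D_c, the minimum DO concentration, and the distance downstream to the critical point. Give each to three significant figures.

t_c ≈ 1.26 d; D_c ≈ 5.23 mg/L; min DO ≈ 2.95 mg/L; x_c ≈ 57.0 km

At the critical point dD/dt = 0, so k_1 L₀ e^(−k_1 t) = k_a D. Substituting D(t) from the Streeter–Phelps equation and solving for t gives
t_c = ln[(k_a/k_1)(1 − D₀(k_a−k_1)/(k_1 L₀))] / (k_a−k_1).
Here k_a−k_1 = 0.1180 d⁻¹ and 1 − D₀(k_a−k_1)/(k_1 L₀) = 1 − 3.79×0.1180/(0.424×11.4) = 0.9075, so
t_c = ln(1.278 × 0.9075) / 0.1180 = 0.1484 / 0.1180 = 1.258 d.
L(t_c) = L₀ e^(−k_1 t_c) = 11.4 × 0.5866 = 6.687 mg/L, and at the critical point k_a D_c = k_1 L, so D_c = (0.424/0.542) × 6.687 = 5.231 mg/L.
Minimum DO = C_s − D_c = 8.18 − 5.231 = 2.949 mg/L.
x_c = v t_c = 0.524 m/s × 1.258 d × 86400 s/d = 56950 m ≈ 57.0 km.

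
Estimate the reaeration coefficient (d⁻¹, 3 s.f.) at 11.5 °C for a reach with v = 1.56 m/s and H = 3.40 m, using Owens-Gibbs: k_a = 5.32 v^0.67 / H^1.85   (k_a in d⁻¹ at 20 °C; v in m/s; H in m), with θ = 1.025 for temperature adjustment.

k_a ≈ 0.604 d⁻¹

k_a(20) = 5.32 × 1.56^0.67 / 3.40^1.85 = 5.32 × 1.347 / 9.621 = 0.7449 d⁻¹.
k_a(11.5) = 0.7449 × 1.025^(11.5−20) = 0.7449 × 0.8107 = 0.6038 d⁻¹.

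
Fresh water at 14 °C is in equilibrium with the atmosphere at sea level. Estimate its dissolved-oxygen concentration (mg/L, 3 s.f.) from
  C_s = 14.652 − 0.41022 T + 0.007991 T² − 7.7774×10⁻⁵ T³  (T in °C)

C_s ≈ 10.3 mg/L

C_s = 14.652 − 0.41022×14 + 0.007991×14² − 7.7774×10⁻⁵×14³ = 10.26 mg/L.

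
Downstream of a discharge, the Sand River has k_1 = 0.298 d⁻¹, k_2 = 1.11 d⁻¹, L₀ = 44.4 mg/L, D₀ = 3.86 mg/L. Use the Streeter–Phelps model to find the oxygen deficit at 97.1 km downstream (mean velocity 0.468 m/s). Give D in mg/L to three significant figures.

Travel time t = x/v = 97.1 km / (0.468 m/s) = 97100 m / 0.468 m/s = 207500 s = 2.401 d.
k_1 L₀/(k_2−k_1) = 0.298×44.4/(1.11−0.298) = 13.23/0.8120 = 16.29 mg/L.
e^(−k_1 t) = e^(−0.298×2.401) = 0.4889; e^(−k_2 t) = e^(−1.11×2.401) = 0.06956.
D = 16.29 × (0.4889 − 0.06956) + 3.86 × 0.06956 = 6.833 + 0.2685 = 7.101 mg/L.

D ≈ 7.10 mg/L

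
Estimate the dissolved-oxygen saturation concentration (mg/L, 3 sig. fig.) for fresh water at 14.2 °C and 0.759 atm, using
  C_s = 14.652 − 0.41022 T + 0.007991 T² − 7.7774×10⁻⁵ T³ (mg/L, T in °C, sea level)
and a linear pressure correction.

At sea level: C_s = 14.652 − 0.41022×14.2 + 0.007991×14.2² − 7.7774×10⁻⁵×14.2³ = 10.22 mg/L.
Pressure correction: C_s' = 10.22 × 0.759 = 7.754 mg/L.

C_s ≈ 7.75 mg/L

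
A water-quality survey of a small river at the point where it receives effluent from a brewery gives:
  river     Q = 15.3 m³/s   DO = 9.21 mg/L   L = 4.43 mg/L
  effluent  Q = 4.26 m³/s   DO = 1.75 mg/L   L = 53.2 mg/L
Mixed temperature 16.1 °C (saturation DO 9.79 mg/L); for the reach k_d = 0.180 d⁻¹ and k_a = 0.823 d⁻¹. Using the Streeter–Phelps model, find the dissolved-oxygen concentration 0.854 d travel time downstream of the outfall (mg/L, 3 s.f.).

Mixed DO = (15.3×9.21 + 4.26×1.75)/(15.3+4.26) = 148.4/19.56 = 7.585 mg/L.
Mixed L₀ = (15.3×4.43 + 4.26×53.2)/(19.56) = 294.4/19.56 = 15.05 mg/L.
Initial deficit D₀ = C_s − DO₀ = 9.79 − 7.585 = 2.205 mg/L.
D(0.854) = [0.180×15.05/(0.823−0.180)](e^(−0.180×0.854) − e^(−0.823×0.854)) + 2.205 e^(−0.823×0.854)
= 4.214 × (0.8575 − 0.4952) + 2.205 × 0.4952 = 2.618 mg/L.
DO = 9.79 − 2.618 = 7.172 mg/L.

DO ≈ 7.17 mg/L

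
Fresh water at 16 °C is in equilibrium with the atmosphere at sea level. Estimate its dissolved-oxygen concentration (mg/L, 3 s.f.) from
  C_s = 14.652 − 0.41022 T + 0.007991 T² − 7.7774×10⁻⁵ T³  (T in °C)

C_s ≈ 9.82 mg/L

C_s = 14.652 − 0.41022×16 + 0.007991×16² − 7.7774×10⁻⁵×16³ = 9.816 mg/L.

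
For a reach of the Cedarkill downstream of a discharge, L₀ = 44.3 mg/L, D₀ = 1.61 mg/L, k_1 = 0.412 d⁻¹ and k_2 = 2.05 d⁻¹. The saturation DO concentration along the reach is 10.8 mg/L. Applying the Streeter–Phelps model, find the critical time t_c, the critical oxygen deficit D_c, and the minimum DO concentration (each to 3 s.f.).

t_c ≈ 0.884 d; D_c ≈ 6.18 mg/L; min DO ≈ 4.62 mg/L

At the critical point dD/dt = 0, so k_1 L₀ e^(−k_1 t) = k_2 D. Substituting D(t) from the Streeter–Phelps equation and solving for t gives
t_c = ln[(k_2/k_1)(1 − D₀(k_2−k_1)/(k_1 L₀))] / (k_2−k_1).
Here k_2−k_1 = 1.638 d⁻¹ and 1 − D₀(k_2−k_1)/(k_1 L₀) = 1 − 1.61×1.638/(0.412×44.3) = 0.8555, so
t_c = ln(4.976 × 0.8555) / 1.638 = 1.449 / 1.638 = 0.8843 d.
D_c = (k_1/k_2) L₀ e^(−k_1 t_c) = (0.412/2.05) × 44.3 × e^(−0.412×0.8843) = 0.2010 × 44.3 × 0.6947 = 6.185 mg/L.
Minimum DO = C_s − D_c = 10.8 − 6.185 = 4.615 mg/L.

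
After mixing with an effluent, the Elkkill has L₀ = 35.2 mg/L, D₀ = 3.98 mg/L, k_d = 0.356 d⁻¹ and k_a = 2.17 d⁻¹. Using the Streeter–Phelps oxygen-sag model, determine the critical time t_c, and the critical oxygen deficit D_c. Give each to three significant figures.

t_c ≈ 0.523 d; D_c ≈ 4.79 mg/L

With k_a/k_d = 6.096 and 1 − D₀(k_a−k_d)/(k_d L₀) = 0.4239,
t_c = ln(6.096 × 0.4239) / (2.17 − 0.356) = ln(2.584) / 1.814 = 0.9492/1.814 = 0.5233 d.
L(t_c) = L₀ e^(−k_d t_c) = 35.2 × 0.8300 = 29.22 mg/L, and at the critical point k_a D_c = k_d L, so D_c = (0.356/2.17) × 29.22 = 4.793 mg/L.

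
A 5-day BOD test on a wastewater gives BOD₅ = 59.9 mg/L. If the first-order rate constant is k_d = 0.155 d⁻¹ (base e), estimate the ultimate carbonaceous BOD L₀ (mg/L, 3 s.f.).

L₀ ≈ 111 mg/L

BOD₅ = L₀(1 − e^(−5k_d)) ⇒ L₀ = BOD₅ / (1 − e^(−5×0.155))
= 59.9 / (1 − 0.4607) = 59.9 / 0.5393 = 111.1 mg/L.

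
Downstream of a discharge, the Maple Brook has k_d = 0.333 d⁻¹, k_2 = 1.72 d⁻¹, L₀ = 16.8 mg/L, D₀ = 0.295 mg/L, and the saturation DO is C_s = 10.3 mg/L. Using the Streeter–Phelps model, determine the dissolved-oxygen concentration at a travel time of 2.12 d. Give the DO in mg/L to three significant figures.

k_d L₀/(k_2−k_d) = 0.333×16.8/(1.72−0.333) = 5.594/1.387 = 4.033 mg/L.
e^(−k_d t) = e^(−0.333×2.120) = 0.4936; e^(−k_2 t) = e^(−1.72×2.120) = 0.02608.
D = 4.033 × (0.4936 − 0.02608) + 0.295 × 0.02608 = 1.886 + 0.007695 = 1.894 mg/L.
DO = C_s − D = 10.3 − 1.894 = 8.406 mg/L.

DO ≈ 8.41 mg/L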